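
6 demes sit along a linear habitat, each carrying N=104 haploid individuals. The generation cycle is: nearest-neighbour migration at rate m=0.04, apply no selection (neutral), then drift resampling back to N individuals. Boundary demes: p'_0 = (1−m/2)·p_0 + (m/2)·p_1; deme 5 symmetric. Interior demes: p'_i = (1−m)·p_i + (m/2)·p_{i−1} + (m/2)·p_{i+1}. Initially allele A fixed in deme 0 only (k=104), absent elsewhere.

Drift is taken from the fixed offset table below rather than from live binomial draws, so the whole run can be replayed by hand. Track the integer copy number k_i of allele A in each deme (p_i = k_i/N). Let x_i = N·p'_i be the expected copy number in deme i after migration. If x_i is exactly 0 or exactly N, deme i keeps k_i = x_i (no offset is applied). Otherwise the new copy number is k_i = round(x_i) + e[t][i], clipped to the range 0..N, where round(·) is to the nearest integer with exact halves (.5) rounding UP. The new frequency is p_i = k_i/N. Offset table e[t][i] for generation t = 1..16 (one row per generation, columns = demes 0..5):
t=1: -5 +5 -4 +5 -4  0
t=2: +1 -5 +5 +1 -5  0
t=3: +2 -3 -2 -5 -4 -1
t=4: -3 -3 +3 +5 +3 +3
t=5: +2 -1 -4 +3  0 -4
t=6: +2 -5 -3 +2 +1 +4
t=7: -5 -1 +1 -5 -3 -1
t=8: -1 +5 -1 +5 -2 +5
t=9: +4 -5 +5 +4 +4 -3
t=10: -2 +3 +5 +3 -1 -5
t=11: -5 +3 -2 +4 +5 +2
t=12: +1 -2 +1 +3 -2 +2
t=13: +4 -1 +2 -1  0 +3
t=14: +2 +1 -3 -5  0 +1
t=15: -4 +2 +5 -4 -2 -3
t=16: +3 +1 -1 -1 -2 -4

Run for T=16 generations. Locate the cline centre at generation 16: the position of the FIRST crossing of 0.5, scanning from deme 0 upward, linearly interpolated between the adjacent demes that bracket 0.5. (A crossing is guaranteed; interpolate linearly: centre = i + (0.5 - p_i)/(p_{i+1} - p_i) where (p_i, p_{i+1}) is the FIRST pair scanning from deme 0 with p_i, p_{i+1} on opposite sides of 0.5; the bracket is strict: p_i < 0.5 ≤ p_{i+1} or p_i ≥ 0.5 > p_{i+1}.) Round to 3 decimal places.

0.411

t=0: k=[104 0 0 0 0 0]
t=1: x=[101.9200 2.0800 0.0000 0.0000 0.0000 0.0000] k=[97 7 0 0 0 0]
t=2: x=[95.2000 8.6600 0.1400 0.0000 0.0000 0.0000] k=[96 4 5 0 0 0]
t=3: x=[94.1600 5.8600 4.8800 0.1000 0.0000 0.0000] k=[96 3 3 0 0 0]
t=4: x=[94.1400 4.8600 2.9400 0.0600 0.0000 0.0000] k=[91 2 6 5 0 0]
t=5: x=[89.2200 3.8600 5.9000 4.9200 0.1000 0.0000] k=[91 3 2 8 0 0]
t=6: x=[89.2400 4.7400 2.1400 7.7200 0.1600 0.0000] k=[91 0 0 10 1 0]
t=7: x=[89.1800 1.8200 0.2000 9.6200 1.1600 0.0200] k=[84 1 1 5 0 0]
t=8: x=[82.3400 2.6600 1.0800 4.8200 0.1000 0.0000] k=[81 8 0 10 0 0]
t=9: x=[79.5400 9.3000 0.3600 9.6000 0.2000 0.0000] k=[84 4 5 14 4 0]
t=10: x=[82.4000 5.6200 5.1600 13.6200 4.1200 0.0800] k=[80 9 10 17 3 0]
t=11: x=[78.5800 10.4400 10.1200 16.5800 3.2200 0.0600] k=[74 13 8 21 8 2]
t=12: x=[72.7800 14.1200 8.3600 20.4800 8.1400 2.1200] k=[74 12 9 23 6 4]
t=13: x=[72.7600 13.1800 9.3400 22.3800 6.3000 4.0400] k=[77 12 11 21 6 7]
t=14: x=[75.7000 13.2800 11.2200 20.5000 6.3200 6.9800] k=[78 14 8 16 6 8]
t=15: x=[76.7200 15.1600 8.2800 15.6400 6.2400 7.9600] k=[73 17 13 12 4 5]
t=16: x=[71.8800 18.0400 13.0600 11.8600 4.1800 4.9800] k=[75 19 12 11 2 1]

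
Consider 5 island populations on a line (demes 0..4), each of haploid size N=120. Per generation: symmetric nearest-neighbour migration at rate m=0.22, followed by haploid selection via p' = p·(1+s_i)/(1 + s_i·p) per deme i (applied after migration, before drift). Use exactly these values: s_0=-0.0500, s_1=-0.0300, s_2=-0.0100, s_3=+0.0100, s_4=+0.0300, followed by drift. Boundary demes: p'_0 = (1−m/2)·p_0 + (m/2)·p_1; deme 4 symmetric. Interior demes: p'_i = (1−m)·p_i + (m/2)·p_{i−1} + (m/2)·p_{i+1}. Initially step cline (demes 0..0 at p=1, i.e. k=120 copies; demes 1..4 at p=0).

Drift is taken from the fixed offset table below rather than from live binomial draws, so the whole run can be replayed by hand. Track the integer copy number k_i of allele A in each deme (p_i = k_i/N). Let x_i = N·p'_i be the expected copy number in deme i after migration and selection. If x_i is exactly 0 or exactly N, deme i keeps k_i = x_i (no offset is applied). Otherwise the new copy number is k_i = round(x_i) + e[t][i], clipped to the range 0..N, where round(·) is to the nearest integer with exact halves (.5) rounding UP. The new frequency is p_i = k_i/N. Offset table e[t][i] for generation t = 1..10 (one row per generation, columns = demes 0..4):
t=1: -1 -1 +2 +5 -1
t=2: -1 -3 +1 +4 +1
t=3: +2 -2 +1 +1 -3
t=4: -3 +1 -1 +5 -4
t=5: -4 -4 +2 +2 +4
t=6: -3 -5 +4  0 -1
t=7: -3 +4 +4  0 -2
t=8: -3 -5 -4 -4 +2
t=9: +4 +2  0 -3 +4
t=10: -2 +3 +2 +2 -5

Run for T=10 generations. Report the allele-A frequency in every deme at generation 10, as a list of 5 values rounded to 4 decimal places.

[0.3000, 0.2333, 0.1333, 0.0583, 0.0333]

t=0: k=[120 0 0 0 0]
t=1: x=[106.1852 12.8464 0.0000 0.0000 0.0000] k=[105 12 0 0 0]
t=2: x=[93.7328 20.3893 1.3069 0.0000 0.0000] k=[93 17 2 0 0]
t=3: x=[83.3474 23.1358 3.3967 0.2222 0.0000] k=[85 21 4 1 0]
t=4: x=[76.5486 25.5521 5.4871 1.2321 0.1133] k=[74 27 4 6 0]
t=5: x=[67.3192 28.9654 6.6863 5.1690 0.6797] k=[63 25 9 7 5]
t=6: x=[57.2829 26.7810 10.4438 7.0659 5.3696] k=[54 22 14 7 4]
t=7: x=[48.9863 24.0489 13.9853 7.5097 4.4551] k=[46 28 18 8 2]
t=8: x=[42.6004 28.2173 17.8468 8.5184 2.7380] k=[40 23 14 5 5]
t=9: x=[36.8083 23.3027 13.8762 6.0469 5.1436] k=[41 25 14 3 9]
t=10: x=[37.8976 24.9428 13.8762 4.9167 8.5723] k=[36 28 16 7 4]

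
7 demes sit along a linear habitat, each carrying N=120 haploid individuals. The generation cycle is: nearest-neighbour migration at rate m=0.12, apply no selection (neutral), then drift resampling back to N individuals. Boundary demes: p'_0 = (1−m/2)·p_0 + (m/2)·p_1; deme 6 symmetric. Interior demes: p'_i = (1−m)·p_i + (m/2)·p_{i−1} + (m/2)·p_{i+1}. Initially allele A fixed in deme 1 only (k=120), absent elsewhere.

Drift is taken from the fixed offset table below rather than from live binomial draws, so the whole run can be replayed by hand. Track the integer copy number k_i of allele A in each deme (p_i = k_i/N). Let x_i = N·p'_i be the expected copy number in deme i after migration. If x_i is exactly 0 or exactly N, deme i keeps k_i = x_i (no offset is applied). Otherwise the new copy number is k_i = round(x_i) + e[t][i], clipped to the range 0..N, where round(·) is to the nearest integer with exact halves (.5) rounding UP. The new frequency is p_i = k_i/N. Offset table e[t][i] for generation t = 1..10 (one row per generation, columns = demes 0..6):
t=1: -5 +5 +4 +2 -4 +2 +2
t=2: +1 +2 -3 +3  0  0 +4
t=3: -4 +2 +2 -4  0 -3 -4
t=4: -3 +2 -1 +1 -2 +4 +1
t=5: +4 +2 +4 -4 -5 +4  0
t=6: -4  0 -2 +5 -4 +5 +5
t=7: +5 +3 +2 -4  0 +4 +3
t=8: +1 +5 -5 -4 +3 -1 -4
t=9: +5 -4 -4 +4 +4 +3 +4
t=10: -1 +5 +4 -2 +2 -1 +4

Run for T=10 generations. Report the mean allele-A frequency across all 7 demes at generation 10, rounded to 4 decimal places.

0.1786

t=0: k=[0 120 0 0 0 0 0]
t=1: x=[7.2000 105.6000 7.2000 0.0000 0.0000 0.0000 0.0000] k=[2 111 11 0 0 0 0]
t=2: x=[8.5400 98.4600 16.3400 0.6600 0.0000 0.0000 0.0000] k=[10 100 13 4 0 0 0]
t=3: x=[15.4000 89.3800 17.6800 4.3000 0.2400 0.0000 0.0000] k=[11 91 20 0 0 0 0]
t=4: x=[15.8000 81.9400 23.0600 1.2000 0.0000 0.0000 0.0000] k=[13 84 22 2 0 0 0]
t=5: x=[17.2600 76.0200 24.5200 3.0800 0.1200 0.0000 0.0000] k=[21 78 29 0 0 0 0]
t=6: x=[24.4200 71.6400 30.2000 1.7400 0.0000 0.0000 0.0000] k=[20 72 28 7 0 0 0]
t=7: x=[23.1200 66.2400 29.3800 7.8400 0.4200 0.0000 0.0000] k=[28 69 31 4 0 0 0]
t=8: x=[30.4600 64.2600 31.6600 5.3800 0.2400 0.0000 0.0000] k=[31 69 27 1 3 0 0]
t=9: x=[33.2800 64.2000 27.9600 2.6800 2.7000 0.1800 0.0000] k=[38 60 24 7 7 3 0]
t=10: x=[39.3200 56.5200 25.1400 8.0200 6.7600 3.0600 0.1800] k=[38 62 29 6 9 2 4]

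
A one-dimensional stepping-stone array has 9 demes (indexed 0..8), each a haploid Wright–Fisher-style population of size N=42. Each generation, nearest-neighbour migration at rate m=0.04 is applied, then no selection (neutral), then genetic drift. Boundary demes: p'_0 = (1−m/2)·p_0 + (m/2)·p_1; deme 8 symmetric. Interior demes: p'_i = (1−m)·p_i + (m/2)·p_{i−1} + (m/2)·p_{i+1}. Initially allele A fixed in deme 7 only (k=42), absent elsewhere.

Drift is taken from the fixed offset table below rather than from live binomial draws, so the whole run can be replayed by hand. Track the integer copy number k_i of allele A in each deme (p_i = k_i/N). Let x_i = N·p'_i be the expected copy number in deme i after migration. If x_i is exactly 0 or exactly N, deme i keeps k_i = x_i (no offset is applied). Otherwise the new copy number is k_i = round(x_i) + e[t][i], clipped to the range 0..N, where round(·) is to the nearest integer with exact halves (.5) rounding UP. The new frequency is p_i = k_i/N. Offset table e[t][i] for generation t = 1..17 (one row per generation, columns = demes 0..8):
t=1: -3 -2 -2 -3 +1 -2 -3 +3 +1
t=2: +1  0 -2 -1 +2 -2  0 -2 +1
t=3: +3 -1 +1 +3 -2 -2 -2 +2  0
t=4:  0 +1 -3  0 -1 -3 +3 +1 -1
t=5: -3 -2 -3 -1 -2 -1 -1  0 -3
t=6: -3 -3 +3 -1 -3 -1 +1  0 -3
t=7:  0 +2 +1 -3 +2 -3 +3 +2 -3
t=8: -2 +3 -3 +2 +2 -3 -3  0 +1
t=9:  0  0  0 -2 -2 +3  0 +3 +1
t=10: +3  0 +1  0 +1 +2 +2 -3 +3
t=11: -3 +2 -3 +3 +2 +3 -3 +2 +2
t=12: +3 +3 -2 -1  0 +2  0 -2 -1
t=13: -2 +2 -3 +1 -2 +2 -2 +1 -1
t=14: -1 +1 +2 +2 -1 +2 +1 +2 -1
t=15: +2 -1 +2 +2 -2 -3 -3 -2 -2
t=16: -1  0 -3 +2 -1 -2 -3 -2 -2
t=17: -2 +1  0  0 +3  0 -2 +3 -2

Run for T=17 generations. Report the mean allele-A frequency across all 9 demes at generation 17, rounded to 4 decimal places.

t=0: k=[0 0 0 0 0 0 0 42 0]
t=1: x=[0.0000 0.0000 0.0000 0.0000 0.0000 0.0000 0.8400 40.3200 0.8400] k=[0 0 0 0 0 0 0 42 2]
t=2: x=[0.0000 0.0000 0.0000 0.0000 0.0000 0.0000 0.8400 40.3600 2.8000] k=[0 0 0 0 0 0 1 38 4]
t=3: x=[0.0000 0.0000 0.0000 0.0000 0.0000 0.0200 1.7200 36.5800 4.6800] k=[0 0 0 0 0 0 0 39 5]
t=4: x=[0.0000 0.0000 0.0000 0.0000 0.0000 0.0000 0.7800 37.5400 5.6800] k=[0 0 0 0 0 0 4 39 5]
t=5: x=[0.0000 0.0000 0.0000 0.0000 0.0000 0.0800 4.6200 37.6200 5.6800] k=[0 0 0 0 0 0 4 38 3]
t=6: x=[0.0000 0.0000 0.0000 0.0000 0.0000 0.0800 4.6000 36.6200 3.7000] k=[0 0 0 0 0 0 6 37 1]
t=7: x=[0.0000 0.0000 0.0000 0.0000 0.0000 0.1200 6.5000 35.6600 1.7200] k=[0 0 0 0 0 0 10 38 0]
t=8: x=[0.0000 0.0000 0.0000 0.0000 0.0000 0.2000 10.3600 36.6800 0.7600] k=[0 0 0 0 0 0 7 37 2]
t=9: x=[0.0000 0.0000 0.0000 0.0000 0.0000 0.1400 7.4600 35.7000 2.7000] k=[0 0 0 0 0 3 7 39 4]
t=10: x=[0.0000 0.0000 0.0000 0.0000 0.0600 3.0200 7.5600 37.6600 4.7000] k=[0 0 0 0 1 5 10 35 8]
t=11: x=[0.0000 0.0000 0.0000 0.0200 1.0600 5.0200 10.4000 33.9600 8.5400] k=[0 0 0 3 3 8 7 36 11]
t=12: x=[0.0000 0.0000 0.0600 2.9400 3.1000 7.8800 7.6000 34.9200 11.5000] k=[0 0 0 2 3 10 8 33 11]
t=13: x=[0.0000 0.0000 0.0400 1.9800 3.1200 9.8200 8.5400 32.0600 11.4400] k=[0 0 0 3 1 12 7 33 10]
t=14: x=[0.0000 0.0000 0.0600 2.9000 1.2600 11.6800 7.6200 32.0200 10.4600] k=[0 0 2 5 0 14 9 34 9]
t=15: x=[0.0000 0.0400 2.0200 4.8400 0.3800 13.6200 9.6000 33.0000 9.5000] k=[0 0 4 7 0 11 7 31 8]
t=16: x=[0.0000 0.0800 3.9800 6.8000 0.3600 10.7000 7.5600 30.0600 8.4600] k=[0 0 1 9 0 9 5 28 6]
t=17: x=[0.0000 0.0200 1.1400 8.6600 0.3600 8.7400 5.5400 27.1000 6.4400] k=[0 1 1 9 3 9 4 30 4]

0.1614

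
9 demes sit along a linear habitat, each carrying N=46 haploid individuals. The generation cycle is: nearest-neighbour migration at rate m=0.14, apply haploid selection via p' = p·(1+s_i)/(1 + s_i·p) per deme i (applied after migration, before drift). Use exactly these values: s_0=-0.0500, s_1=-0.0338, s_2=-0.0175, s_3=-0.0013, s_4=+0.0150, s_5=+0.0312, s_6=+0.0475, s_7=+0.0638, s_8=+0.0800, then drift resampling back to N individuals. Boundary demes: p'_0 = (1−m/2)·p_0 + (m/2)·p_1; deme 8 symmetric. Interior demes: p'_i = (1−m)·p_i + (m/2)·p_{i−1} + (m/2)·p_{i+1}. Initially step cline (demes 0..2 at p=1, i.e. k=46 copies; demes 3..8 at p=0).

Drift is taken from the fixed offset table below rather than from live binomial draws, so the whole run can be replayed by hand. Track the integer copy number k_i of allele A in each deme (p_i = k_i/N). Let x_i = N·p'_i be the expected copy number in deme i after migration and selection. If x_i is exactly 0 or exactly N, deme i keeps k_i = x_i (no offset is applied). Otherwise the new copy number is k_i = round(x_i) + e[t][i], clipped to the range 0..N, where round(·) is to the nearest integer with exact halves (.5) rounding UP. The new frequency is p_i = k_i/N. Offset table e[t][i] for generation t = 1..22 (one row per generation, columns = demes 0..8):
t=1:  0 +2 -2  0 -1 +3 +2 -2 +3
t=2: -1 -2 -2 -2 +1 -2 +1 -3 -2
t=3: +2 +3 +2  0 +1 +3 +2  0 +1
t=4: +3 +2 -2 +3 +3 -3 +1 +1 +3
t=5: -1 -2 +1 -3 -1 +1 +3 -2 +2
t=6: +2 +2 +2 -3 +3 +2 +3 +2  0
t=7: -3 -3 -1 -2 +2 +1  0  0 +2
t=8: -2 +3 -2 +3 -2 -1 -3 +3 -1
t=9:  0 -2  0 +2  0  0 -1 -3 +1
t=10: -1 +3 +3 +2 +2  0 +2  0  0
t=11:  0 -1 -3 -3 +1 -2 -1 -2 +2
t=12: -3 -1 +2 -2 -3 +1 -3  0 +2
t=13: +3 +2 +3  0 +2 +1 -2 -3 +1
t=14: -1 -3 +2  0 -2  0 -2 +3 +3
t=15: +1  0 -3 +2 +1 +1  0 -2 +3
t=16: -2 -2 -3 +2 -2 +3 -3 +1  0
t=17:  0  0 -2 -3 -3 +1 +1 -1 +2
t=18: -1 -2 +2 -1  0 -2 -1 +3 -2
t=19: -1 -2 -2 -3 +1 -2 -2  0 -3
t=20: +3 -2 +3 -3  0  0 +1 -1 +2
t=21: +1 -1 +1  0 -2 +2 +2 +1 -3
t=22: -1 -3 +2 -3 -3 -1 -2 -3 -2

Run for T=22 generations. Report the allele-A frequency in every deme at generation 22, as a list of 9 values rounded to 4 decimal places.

[0.6739, 0.4348, 0.5435, 0.1739, 0.0870, 0.1304, 0.0870, 0.1087, 0.1522]

t=0: k=[46 46 46 0 0 0 0 0 0]
t=1: x=[46.0000 46.0000 42.7267 3.2161 0.0000 0.0000 0.0000 0.0000 0.0000] k=[46 46 41 3 0 0 0 0 0]
t=2: x=[46.0000 45.6379 38.5808 5.4438 0.2131 0.0000 0.0000 0.0000 0.0000] k=[46 44 37 3 1 0 0 0 0]
t=3: x=[45.8527 43.5721 34.9626 5.2340 1.0857 0.0722 0.0000 0.0000 0.0000] k=[46 46 37 5 2 3 0 0 0]
t=4: x=[46.0000 45.3483 35.2452 7.0223 2.3125 2.7997 0.2199 0.0000 0.0000] k=[46 46 33 10 5 0 1 0 0]
t=5: x=[46.0000 45.0588 32.1296 11.2489 5.0667 0.4330 0.9001 0.0745 0.0000] k=[46 43 33 8 4 1 4 0 0]
t=6: x=[45.7790 42.3975 31.7771 9.4602 4.1256 1.4629 3.6634 0.2977 0.0000] k=[46 44 34 6 7 3 7 2 0]
t=7: x=[45.8527 43.3556 32.5728 8.0214 6.7351 3.6622 6.6290 2.3438 0.1512] k=[43 40 32 6 9 5 7 2 2]
t=8: x=[42.6334 39.4594 30.5594 8.0214 8.6137 5.5686 6.7737 2.4918 2.1525] k=[41 42 29 11 7 5 4 5 1]
t=9: x=[40.8396 40.8652 28.4588 11.9685 7.2303 5.2103 4.3182 4.9150 1.3793] k=[41 39 28 14 7 5 3 2 2]
t=10: x=[40.6211 38.1486 27.5954 14.4771 7.4424 5.1386 3.2057 2.1958 2.1525] k=[40 41 31 16 9 5 5 2 2]
t=11: x=[39.8000 40.0542 30.4689 16.5462 9.3202 5.4253 4.9928 2.3438 2.1525] k=[40 39 27 14 10 3 4 0 4]
t=12: x=[39.6546 38.0054 26.7326 14.6170 9.9052 3.6622 3.8090 0.5953 3.9918] k=[37 37 29 13 7 5 1 1 6]
t=13: x=[36.6229 36.1770 28.2479 13.6875 7.3717 4.9952 1.3390 1.4334 6.0426] k=[40 38 31 14 9 6 0 0 7]
t=14: x=[39.5819 37.4124 30.1169 14.8269 9.2495 5.9473 0.4398 0.5209 6.9521] k=[39 34 32 15 7 6 0 4 10]
t=15: x=[38.3277 33.9060 30.7707 15.6166 7.5838 5.8040 0.7327 4.3790 10.1768] k=[39 34 28 18 9 7 1 2 13]
t=16: x=[38.3277 33.6214 27.5252 18.0557 9.6026 6.8982 1.5584 2.8615 12.9333] k=[36 32 25 20 8 10 0 4 13]
t=17: x=[35.3047 31.4501 24.9386 19.4954 9.0881 9.3875 1.0255 4.5998 13.0782] k=[35 31 23 16 6 10 2 4 15]
t=18: x=[34.2776 30.3671 22.8670 15.7765 7.0686 9.3875 2.8204 4.8940 14.9973] k=[33 28 25 15 7 7 2 8 13]
t=19: x=[32.1588 27.7629 24.3077 15.1268 7.6545 6.8267 2.8933 8.3442 13.3679] k=[31 26 22 12 9 5 1 8 10]
t=20: x=[30.1210 25.6808 21.3779 12.4782 9.0376 5.1386 1.8507 8.0526 10.4693] k=[33 24 24 9 9 5 3 7 12]
t=21: x=[31.8729 24.2361 22.7470 10.0398 8.8257 5.2820 3.5698 7.4480 12.3321] k=[33 23 24 10 7 7 6 8 9]
t=22: x=[31.8015 23.3748 22.7470 10.7593 7.3010 7.1128 6.4635 8.3442 9.4969] k=[31 20 25 8 4 6 4 5 7]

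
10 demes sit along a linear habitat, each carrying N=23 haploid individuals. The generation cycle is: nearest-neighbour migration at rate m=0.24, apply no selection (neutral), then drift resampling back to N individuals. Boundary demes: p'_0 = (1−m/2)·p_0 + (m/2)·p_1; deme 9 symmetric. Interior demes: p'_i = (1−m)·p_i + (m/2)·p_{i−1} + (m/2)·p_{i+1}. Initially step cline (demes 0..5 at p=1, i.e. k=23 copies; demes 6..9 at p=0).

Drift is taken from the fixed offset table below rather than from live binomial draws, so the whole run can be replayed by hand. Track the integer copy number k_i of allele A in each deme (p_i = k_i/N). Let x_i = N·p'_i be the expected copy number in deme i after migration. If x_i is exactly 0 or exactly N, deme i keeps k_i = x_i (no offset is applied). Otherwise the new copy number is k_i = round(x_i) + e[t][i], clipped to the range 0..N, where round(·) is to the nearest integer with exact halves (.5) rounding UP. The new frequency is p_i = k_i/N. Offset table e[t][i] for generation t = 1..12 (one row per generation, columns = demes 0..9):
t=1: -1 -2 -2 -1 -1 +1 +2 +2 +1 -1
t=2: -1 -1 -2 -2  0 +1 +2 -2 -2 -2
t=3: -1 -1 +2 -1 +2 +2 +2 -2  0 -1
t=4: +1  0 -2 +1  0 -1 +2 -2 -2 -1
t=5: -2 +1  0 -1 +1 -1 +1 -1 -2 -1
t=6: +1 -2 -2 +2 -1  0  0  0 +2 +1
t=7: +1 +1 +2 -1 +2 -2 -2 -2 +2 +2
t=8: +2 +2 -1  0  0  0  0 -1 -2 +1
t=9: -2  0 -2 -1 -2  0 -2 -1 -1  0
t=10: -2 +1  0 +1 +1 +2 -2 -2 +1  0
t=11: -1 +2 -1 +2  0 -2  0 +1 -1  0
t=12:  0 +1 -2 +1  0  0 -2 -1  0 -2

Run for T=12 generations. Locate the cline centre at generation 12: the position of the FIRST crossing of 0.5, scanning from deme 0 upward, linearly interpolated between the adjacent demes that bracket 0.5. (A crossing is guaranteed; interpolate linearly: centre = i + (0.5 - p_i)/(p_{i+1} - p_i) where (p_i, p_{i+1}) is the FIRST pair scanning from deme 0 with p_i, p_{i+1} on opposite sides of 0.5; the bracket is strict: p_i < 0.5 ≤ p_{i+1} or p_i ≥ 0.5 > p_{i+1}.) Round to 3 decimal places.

5.250

t=0: k=[23 23 23 23 23 23 0 0 0 0]
t=1: x=[23.0000 23.0000 23.0000 23.0000 23.0000 20.2400 2.7600 0.0000 0.0000 0.0000] k=[23 23 23 23 23 21 5 0 0 0]
t=2: x=[23.0000 23.0000 23.0000 23.0000 22.7600 19.3200 6.3200 0.6000 0.0000 0.0000] k=[23 23 23 23 23 20 8 0 0 0]
t=3: x=[23.0000 23.0000 23.0000 23.0000 22.6400 18.9200 8.4800 0.9600 0.0000 0.0000] k=[23 23 23 23 23 21 10 0 0 0]
t=4: x=[23.0000 23.0000 23.0000 23.0000 22.7600 19.9200 10.1200 1.2000 0.0000 0.0000] k=[23 23 23 23 23 19 12 0 0 0]
t=5: x=[23.0000 23.0000 23.0000 23.0000 22.5200 18.6400 11.4000 1.4400 0.0000 0.0000] k=[23 23 23 23 23 18 12 0 0 0]
t=6: x=[23.0000 23.0000 23.0000 23.0000 22.4000 17.8800 11.2800 1.4400 0.0000 0.0000] k=[23 23 23 23 21 18 11 1 0 0]
t=7: x=[23.0000 23.0000 23.0000 22.7600 20.8800 17.5200 10.6400 2.0800 0.1200 0.0000] k=[23 23 23 22 23 16 9 0 2 0]
t=8: x=[23.0000 23.0000 22.8800 22.2400 22.0400 16.0000 8.7600 1.3200 1.5200 0.2400] k=[23 23 22 22 22 16 9 0 0 1]
t=9: x=[23.0000 22.8800 22.1200 22.0000 21.2800 15.8800 8.7600 1.0800 0.1200 0.8800] k=[23 23 20 21 19 16 7 0 0 1]
t=10: x=[23.0000 22.6400 20.4800 20.6400 18.8800 15.2800 7.2400 0.8400 0.1200 0.8800] k=[23 23 20 22 20 17 5 0 1 1]
t=11: x=[23.0000 22.6400 20.6000 21.5200 19.8800 15.9200 5.8400 0.7200 0.8800 1.0000] k=[23 23 20 23 20 14 6 2 0 1]
t=12: x=[23.0000 22.6400 20.7200 22.2800 19.6400 13.7600 6.4800 2.2400 0.3600 0.8800] k=[23 23 19 23 20 14 4 1 0 0]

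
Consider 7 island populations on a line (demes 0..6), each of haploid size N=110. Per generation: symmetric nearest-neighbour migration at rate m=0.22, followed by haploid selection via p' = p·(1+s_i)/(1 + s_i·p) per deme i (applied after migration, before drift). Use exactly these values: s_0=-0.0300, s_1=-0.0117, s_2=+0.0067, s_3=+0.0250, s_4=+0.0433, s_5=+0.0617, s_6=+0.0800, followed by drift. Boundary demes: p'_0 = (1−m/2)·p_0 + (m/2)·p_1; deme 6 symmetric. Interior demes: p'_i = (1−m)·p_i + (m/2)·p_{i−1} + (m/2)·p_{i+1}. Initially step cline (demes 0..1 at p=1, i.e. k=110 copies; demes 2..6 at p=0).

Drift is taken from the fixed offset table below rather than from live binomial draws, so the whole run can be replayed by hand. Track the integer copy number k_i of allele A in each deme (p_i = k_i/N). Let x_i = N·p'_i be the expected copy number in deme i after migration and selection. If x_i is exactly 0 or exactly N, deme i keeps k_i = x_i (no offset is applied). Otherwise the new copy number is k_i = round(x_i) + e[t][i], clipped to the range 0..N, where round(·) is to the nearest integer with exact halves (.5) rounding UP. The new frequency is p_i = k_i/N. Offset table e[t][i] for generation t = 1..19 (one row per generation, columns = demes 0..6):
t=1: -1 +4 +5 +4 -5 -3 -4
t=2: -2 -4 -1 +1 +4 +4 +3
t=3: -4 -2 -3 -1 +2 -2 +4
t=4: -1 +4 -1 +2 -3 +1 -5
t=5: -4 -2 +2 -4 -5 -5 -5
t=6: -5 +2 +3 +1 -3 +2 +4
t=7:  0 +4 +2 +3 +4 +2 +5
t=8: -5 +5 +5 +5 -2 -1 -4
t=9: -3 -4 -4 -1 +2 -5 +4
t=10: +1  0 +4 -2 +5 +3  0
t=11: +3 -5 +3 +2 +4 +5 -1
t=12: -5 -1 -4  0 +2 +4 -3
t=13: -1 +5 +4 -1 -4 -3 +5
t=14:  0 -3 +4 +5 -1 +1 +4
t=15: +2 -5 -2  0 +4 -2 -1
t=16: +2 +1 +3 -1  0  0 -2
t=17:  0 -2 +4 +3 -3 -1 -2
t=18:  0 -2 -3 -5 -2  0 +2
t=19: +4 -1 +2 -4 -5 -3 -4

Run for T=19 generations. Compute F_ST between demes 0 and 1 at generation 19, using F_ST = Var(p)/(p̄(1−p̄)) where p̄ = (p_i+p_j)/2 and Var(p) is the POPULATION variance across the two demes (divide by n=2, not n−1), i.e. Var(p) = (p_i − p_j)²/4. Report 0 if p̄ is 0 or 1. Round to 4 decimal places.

0.0119

t=0: k=[110 110 0 0 0 0 0]
t=1: x=[110.0000 97.7727 12.1721 0.0000 0.0000 0.0000 0.0000] k=[110 102 17 0 0 0 0]
t=2: x=[109.0930 93.3645 24.6073 1.9159 0.0000 0.0000 0.0000] k=[107 89 24 3 0 0 0]
t=3: x=[104.8732 83.5946 28.9823 5.0987 0.3442 0.0000 0.0000] k=[101 82 26 4 2 0 0]
t=4: x=[98.6025 77.6620 29.8851 6.3461 2.0850 0.2335 0.0000] k=[98 82 29 8 0 1 0]
t=5: x=[95.8691 77.6620 32.6732 9.6451 1.0325 0.8278 0.1188] k=[92 76 35 6 0 0 0]
t=6: x=[89.7414 72.9614 36.4826 8.7263 0.6884 0.0000 0.0000] k=[85 75 39 10 0 0 0]
t=7: x=[83.2888 71.8473 39.9397 12.3583 1.1471 0.0000 0.0000] k=[83 76 42 15 5 0 0]
t=8: x=[81.5929 72.7406 42.9447 17.2257 5.7777 0.5838 0.0000] k=[77 78 48 22 4 0 0]
t=9: x=[76.4035 74.3068 48.6211 23.3307 5.7673 0.4670 0.0000] k=[73 70 45 22 8 0 0]
t=10: x=[71.9152 67.2729 45.3979 23.4423 9.0043 0.9338 0.0000] k=[73 67 49 21 14 4 0]
t=11: x=[71.5820 65.3682 48.0807 23.7668 14.1856 4.9346 0.4750] k=[75 60 51 26 18 10 0]
t=12: x=[72.6019 60.3396 49.4217 28.3869 18.6473 10.3268 1.1871] k=[68 59 45 28 21 14 0]
t=13: x=[66.2097 58.1275 44.8473 29.6315 21.7297 13.9428 1.6613] k=[65 63 49 29 18 11 7]
t=14: x=[63.9667 61.3609 48.5210 30.5316 19.0998 11.9531 7.9920] k=[64 58 53 36 18 13 12]
t=15: x=[62.5198 57.7873 51.8630 36.4896 20.1175 14.1625 12.9646] k=[65 53 50 36 24 12 12]
t=16: x=[62.8613 53.6665 48.9714 36.8224 24.8049 14.0370 12.8479] k=[65 55 52 36 25 14 11]
t=17: x=[63.0824 55.4464 50.7525 37.1551 25.8283 15.6673 12.1364] k=[63 53 55 40 23 15 10]
t=18: x=[61.0740 53.9964 53.3134 40.4092 24.7946 16.1371 11.3072] k=[61 52 50 35 23 16 13]
t=19: x=[59.1782 52.4470 48.7512 35.9248 24.3440 17.2949 14.2582] k=[63 51 51 32 19 14 10]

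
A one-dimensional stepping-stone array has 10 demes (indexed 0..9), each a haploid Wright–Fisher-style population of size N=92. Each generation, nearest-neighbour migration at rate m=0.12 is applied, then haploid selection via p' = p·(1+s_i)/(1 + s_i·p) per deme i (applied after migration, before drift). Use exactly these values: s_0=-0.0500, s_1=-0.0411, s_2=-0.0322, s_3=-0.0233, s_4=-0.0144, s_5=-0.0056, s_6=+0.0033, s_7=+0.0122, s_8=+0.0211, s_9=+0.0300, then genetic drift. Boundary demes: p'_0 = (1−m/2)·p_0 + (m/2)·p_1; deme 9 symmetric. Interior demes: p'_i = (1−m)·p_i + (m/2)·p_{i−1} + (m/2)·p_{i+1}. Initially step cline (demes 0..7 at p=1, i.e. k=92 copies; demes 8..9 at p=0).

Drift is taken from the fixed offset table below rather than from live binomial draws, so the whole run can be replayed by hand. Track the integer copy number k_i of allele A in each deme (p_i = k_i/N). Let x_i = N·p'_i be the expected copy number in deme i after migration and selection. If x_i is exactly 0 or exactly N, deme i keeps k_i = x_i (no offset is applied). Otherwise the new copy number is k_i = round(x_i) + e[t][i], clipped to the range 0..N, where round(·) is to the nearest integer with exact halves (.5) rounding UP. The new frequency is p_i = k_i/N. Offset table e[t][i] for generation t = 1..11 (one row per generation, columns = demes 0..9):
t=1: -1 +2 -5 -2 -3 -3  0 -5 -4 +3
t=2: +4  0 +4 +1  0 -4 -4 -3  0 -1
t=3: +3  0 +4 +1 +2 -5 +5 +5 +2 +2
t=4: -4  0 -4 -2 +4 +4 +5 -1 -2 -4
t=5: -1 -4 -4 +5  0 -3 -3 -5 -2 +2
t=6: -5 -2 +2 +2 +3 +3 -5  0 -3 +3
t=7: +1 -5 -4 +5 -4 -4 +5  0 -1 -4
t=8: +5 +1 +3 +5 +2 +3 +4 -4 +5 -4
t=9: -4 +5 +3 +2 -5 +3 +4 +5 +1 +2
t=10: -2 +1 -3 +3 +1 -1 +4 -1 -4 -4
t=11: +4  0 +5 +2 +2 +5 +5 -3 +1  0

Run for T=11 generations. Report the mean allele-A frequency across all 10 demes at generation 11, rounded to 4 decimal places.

t=0: k=[92 92 92 92 92 92 92 92 0 0]
t=1: x=[92.0000 92.0000 92.0000 92.0000 92.0000 92.0000 92.0000 86.5426 5.6293 0.0000] k=[92 92 92 92 92 92 92 82 2 0]
t=2: x=[92.0000 92.0000 92.0000 92.0000 92.0000 92.0000 91.4020 77.9450 6.8105 0.1236] k=[92 92 92 92 92 92 87 75 7 0]
t=3: x=[92.0000 92.0000 92.0000 92.0000 92.0000 91.6983 86.5968 71.8316 10.8584 0.4325] k=[92 92 92 92 92 87 92 77 13 2]
t=4: x=[92.0000 92.0000 92.0000 92.0000 91.6956 87.5764 90.8039 74.2345 16.4603 2.7374] k=[92 92 92 92 92 92 92 73 14 0]
t=5: x=[92.0000 92.0000 92.0000 92.0000 92.0000 92.0000 90.8637 70.7985 16.9873 0.8650] k=[92 92 92 92 92 92 88 66 15 3]
t=6: x=[92.0000 92.0000 92.0000 92.0000 92.0000 91.7587 86.9358 64.4944 17.6357 3.8270] k=[92 92 92 92 92 92 82 64 15 7]
t=7: x=[92.0000 92.0000 92.0000 92.0000 92.0000 91.3966 81.5506 62.3840 17.7573 7.6857] k=[92 92 92 92 92 87 87 62 17 4]
t=8: x=[92.0000 92.0000 92.0000 92.0000 91.6956 87.2749 85.5199 61.0495 19.2357 4.9157] k=[92 92 92 92 92 90 90 57 24 1]
t=9: x=[92.0000 92.0000 92.0000 92.0000 91.8782 90.1096 88.0325 57.2626 24.9781 2.4495] k=[92 92 92 92 87 92 92 62 26 4]
t=10: x=[92.0000 92.0000 92.0000 91.6929 87.5388 91.6983 90.2058 61.8862 27.2387 5.4701] k=[92 92 92 92 89 91 92 61 23 1]
t=11: x=[92.0000 92.0000 92.0000 91.8157 89.2617 90.9341 90.0862 60.8304 24.3318 2.3878] k=[92 92 92 92 91 92 92 58 25 2]

0.7913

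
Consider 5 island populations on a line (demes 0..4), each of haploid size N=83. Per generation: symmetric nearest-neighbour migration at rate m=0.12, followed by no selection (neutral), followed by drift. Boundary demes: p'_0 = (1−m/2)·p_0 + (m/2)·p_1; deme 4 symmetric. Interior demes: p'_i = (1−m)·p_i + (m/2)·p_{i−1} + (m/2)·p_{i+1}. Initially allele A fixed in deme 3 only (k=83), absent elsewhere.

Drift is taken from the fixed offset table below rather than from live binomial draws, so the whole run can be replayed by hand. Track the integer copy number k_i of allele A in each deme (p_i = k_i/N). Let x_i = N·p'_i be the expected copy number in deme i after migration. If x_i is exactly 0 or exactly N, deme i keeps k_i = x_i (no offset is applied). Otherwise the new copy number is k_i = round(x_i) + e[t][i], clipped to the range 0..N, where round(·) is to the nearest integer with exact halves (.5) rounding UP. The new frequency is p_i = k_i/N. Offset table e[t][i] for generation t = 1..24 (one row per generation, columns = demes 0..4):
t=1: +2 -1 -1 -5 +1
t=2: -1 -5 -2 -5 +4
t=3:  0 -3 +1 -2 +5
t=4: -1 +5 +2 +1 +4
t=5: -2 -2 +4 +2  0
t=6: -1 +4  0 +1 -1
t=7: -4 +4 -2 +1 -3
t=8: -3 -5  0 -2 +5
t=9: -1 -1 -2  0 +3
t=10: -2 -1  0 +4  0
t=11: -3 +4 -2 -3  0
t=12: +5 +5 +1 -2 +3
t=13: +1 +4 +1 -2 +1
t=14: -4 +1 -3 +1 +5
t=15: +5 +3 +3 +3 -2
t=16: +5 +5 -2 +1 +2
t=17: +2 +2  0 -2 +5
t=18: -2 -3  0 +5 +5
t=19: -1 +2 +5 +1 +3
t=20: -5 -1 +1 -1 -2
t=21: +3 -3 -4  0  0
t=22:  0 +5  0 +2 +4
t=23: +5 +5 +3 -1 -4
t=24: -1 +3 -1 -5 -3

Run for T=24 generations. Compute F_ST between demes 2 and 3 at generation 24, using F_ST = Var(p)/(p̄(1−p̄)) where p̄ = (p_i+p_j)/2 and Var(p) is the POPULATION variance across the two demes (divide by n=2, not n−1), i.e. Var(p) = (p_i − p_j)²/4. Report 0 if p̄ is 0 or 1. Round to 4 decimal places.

t=0: k=[0 0 0 83 0]
t=1: x=[0.0000 0.0000 4.9800 73.0400 4.9800] k=[0 0 4 68 6]
t=2: x=[0.0000 0.2400 7.6000 60.4400 9.7200] k=[0 0 6 55 14]
t=3: x=[0.0000 0.3600 8.5800 49.6000 16.4600] k=[0 0 10 48 21]
t=4: x=[0.0000 0.6000 11.6800 44.1000 22.6200] k=[0 6 14 45 27]
t=5: x=[0.3600 6.1200 15.3800 42.0600 28.0800] k=[0 4 19 44 28]
t=6: x=[0.2400 4.6600 19.6000 41.5400 28.9600] k=[0 9 20 43 28]
t=7: x=[0.5400 9.1200 20.7200 40.7200 28.9000] k=[0 13 19 42 26]
t=8: x=[0.7800 12.5800 20.0200 39.6600 26.9600] k=[0 8 20 38 32]
t=9: x=[0.4800 8.2400 20.3600 36.5600 32.3600] k=[0 7 18 37 35]
t=10: x=[0.4200 7.2400 18.4800 35.7400 35.1200] k=[0 6 18 40 35]
t=11: x=[0.3600 6.3600 18.6000 38.3800 35.3000] k=[0 10 17 35 35]
t=12: x=[0.6000 9.8200 17.6600 33.9200 35.0000] k=[6 15 19 32 38]
t=13: x=[6.5400 14.7000 19.5400 31.5800 37.6400] k=[8 19 21 30 39]
t=14: x=[8.6600 18.4600 21.4200 30.0000 38.4600] k=[5 19 18 31 43]
t=15: x=[5.8400 18.1000 18.8400 30.9400 42.2800] k=[11 21 22 34 40]
t=16: x=[11.6000 20.4600 22.6600 33.6400 39.6400] k=[17 25 21 35 42]
t=17: x=[17.4800 24.2800 22.0800 34.5800 41.5800] k=[19 26 22 33 47]
t=18: x=[19.4200 25.3400 22.9000 33.1800 46.1600] k=[17 22 23 38 51]
t=19: x=[17.3000 21.7600 23.8400 37.8800 50.2200] k=[16 24 29 39 53]
t=20: x=[16.4800 23.8200 29.3000 39.2400 52.1600] k=[11 23 30 38 50]
t=21: x=[11.7200 22.7000 30.0600 38.2400 49.2800] k=[15 20 26 38 49]
t=22: x=[15.3000 20.0600 26.3600 37.9400 48.3400] k=[15 25 26 40 52]
t=23: x=[15.6000 24.4600 26.7800 39.8800 51.2800] k=[21 29 30 39 47]
t=24: x=[21.4800 28.5800 30.4800 38.9400 46.5200] k=[20 32 29 34 44]

0.0039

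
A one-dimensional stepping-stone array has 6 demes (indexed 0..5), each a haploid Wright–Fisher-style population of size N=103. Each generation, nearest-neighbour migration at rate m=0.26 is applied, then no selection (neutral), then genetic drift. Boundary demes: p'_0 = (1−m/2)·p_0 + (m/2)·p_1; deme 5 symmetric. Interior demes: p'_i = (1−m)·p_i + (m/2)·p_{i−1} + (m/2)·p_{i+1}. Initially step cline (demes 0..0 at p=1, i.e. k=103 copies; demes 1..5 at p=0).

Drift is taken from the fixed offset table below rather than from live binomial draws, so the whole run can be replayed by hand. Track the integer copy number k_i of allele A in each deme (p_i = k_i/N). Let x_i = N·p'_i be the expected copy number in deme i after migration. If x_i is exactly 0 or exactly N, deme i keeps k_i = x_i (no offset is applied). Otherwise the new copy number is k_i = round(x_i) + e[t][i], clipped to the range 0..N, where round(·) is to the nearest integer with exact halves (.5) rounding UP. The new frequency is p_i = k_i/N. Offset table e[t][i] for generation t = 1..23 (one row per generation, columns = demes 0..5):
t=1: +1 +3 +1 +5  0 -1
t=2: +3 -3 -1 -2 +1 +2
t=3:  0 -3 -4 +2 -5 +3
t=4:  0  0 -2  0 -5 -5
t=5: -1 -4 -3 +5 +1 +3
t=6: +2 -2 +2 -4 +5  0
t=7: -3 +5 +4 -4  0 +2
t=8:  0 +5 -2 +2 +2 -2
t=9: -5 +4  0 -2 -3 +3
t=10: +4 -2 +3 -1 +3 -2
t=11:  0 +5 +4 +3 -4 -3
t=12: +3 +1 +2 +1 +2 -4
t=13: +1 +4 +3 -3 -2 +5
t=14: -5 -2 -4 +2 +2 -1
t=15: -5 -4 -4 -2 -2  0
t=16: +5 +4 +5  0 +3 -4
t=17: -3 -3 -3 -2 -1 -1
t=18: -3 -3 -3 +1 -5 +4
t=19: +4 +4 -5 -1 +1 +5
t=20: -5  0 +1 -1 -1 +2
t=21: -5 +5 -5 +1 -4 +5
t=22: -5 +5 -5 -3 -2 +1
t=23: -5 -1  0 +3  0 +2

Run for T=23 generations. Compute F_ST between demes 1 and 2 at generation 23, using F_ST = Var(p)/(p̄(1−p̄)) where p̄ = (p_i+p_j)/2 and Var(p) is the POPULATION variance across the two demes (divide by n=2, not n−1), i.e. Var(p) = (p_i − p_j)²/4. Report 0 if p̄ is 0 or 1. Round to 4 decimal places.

t=0: k=[103 0 0 0 0 0]
t=1: x=[89.6100 13.3900 0.0000 0.0000 0.0000 0.0000] k=[91 16 0 0 0 0]
t=2: x=[81.2500 23.6700 2.0800 0.0000 0.0000 0.0000] k=[84 21 1 0 0 0]
t=3: x=[75.8100 26.5900 3.4700 0.1300 0.0000 0.0000] k=[76 24 0 2 0 0]
t=4: x=[69.2400 27.6400 3.3800 1.4800 0.2600 0.0000] k=[69 28 1 1 0 0]
t=5: x=[63.6700 29.8200 4.5100 0.8700 0.1300 0.0000] k=[63 26 2 6 1 0]
t=6: x=[58.1900 27.6900 5.6400 4.8300 1.5200 0.1300] k=[60 26 8 1 7 0]
t=7: x=[55.5800 28.0800 9.4300 2.6900 5.3100 0.9100] k=[53 33 13 0 5 3]
t=8: x=[50.4000 33.0000 13.9100 2.3400 4.0900 3.2600] k=[50 38 12 4 6 1]
t=9: x=[48.4400 36.1800 14.3400 5.3000 5.0900 1.6500] k=[43 40 14 3 2 5]
t=10: x=[42.6100 37.0100 15.9500 4.3000 2.5200 4.6100] k=[47 35 19 3 6 3]
t=11: x=[45.4400 34.4800 19.0000 5.4700 5.2200 3.3900] k=[45 39 23 8 1 0]
t=12: x=[44.2200 37.7000 23.1300 9.0400 1.7800 0.1300] k=[47 39 25 10 4 0]
t=13: x=[45.9600 38.2200 24.8700 11.1700 4.2600 0.5200] k=[47 42 28 8 2 6]
t=14: x=[46.3500 40.8300 27.2200 9.8200 3.3000 5.4800] k=[41 39 23 12 5 4]
t=15: x=[40.7400 37.1800 23.6500 12.5200 5.7800 4.1300] k=[36 33 20 11 4 4]
t=16: x=[35.6100 31.7000 20.5200 11.2600 4.9100 4.0000] k=[41 36 26 11 8 0]
t=17: x=[40.3500 35.3500 25.3500 12.5600 7.3500 1.0400] k=[37 32 22 11 6 0]
t=18: x=[36.3500 31.3500 21.8700 11.7800 5.8700 0.7800] k=[33 28 19 13 1 5]
t=19: x=[32.3500 27.4800 19.3900 12.2200 3.0800 4.4800] k=[36 31 14 11 4 9]
t=20: x=[35.3500 29.4400 15.8200 10.4800 5.5600 8.3500] k=[30 29 17 9 5 10]
t=21: x=[29.8700 27.5700 17.5200 9.5200 6.1700 9.3500] k=[25 33 13 11 2 14]
t=22: x=[26.0400 29.3600 15.3400 10.0900 4.7300 12.4400] k=[21 34 10 7 3 13]
t=23: x=[22.6900 29.1900 12.7300 6.8700 4.8200 11.7000] k=[18 28 13 10 5 14]

0.0333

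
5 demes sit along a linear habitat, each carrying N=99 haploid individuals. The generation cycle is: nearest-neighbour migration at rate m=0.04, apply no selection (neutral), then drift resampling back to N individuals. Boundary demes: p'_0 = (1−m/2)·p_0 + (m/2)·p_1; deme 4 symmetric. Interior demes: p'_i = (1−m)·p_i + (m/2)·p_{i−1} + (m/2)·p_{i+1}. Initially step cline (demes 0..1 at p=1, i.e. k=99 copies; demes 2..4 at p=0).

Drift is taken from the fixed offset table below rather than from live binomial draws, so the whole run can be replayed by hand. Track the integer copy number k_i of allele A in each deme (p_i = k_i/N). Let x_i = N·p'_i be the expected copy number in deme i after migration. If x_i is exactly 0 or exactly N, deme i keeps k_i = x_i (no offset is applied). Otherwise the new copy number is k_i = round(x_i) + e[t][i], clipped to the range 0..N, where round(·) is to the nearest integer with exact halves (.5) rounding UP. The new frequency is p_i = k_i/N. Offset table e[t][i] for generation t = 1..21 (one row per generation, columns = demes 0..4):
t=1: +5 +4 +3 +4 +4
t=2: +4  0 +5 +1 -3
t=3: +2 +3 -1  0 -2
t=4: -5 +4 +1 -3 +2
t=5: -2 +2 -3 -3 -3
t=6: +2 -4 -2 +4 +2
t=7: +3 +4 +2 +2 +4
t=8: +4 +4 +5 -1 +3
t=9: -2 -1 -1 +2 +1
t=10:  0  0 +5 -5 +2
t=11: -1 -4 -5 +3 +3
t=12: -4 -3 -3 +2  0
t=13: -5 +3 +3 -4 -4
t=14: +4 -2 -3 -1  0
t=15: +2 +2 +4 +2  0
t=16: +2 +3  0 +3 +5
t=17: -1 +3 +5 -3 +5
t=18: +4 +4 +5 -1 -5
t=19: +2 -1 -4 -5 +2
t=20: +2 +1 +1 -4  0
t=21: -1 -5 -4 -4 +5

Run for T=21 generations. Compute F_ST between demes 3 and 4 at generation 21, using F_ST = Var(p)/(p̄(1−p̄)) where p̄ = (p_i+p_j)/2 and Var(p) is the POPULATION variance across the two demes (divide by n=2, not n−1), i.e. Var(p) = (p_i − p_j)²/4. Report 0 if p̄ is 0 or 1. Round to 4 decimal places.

0.1186

t=0: k=[99 99 0 0 0]
t=1: x=[99.0000 97.0200 1.9800 0.0000 0.0000] k=[99 99 5 0 0]
t=2: x=[99.0000 97.1200 6.7800 0.1000 0.0000] k=[99 97 12 1 0]
t=3: x=[98.9600 95.3400 13.4800 1.2000 0.0200] k=[99 98 12 1 0]
t=4: x=[98.9800 96.3000 13.5000 1.2000 0.0200] k=[94 99 15 0 2]
t=5: x=[94.1000 97.2200 16.3800 0.3400 1.9600] k=[92 99 13 0 0]
t=6: x=[92.1400 97.1400 14.4600 0.2600 0.0000] k=[94 93 12 4 0]
t=7: x=[93.9800 91.4000 13.4600 4.0800 0.0800] k=[97 95 15 6 4]
t=8: x=[96.9600 93.4400 16.4200 6.1400 4.0400] k=[99 97 21 5 7]
t=9: x=[98.9600 95.5200 22.2000 5.3600 6.9600] k=[97 95 21 7 8]
t=10: x=[96.9600 93.5600 22.2000 7.3000 7.9800] k=[97 94 27 2 10]
t=11: x=[96.9400 92.7200 27.8400 2.6600 9.8400] k=[96 89 23 6 13]
t=12: x=[95.8600 87.8200 23.9800 6.4800 12.8600] k=[92 85 21 8 13]
t=13: x=[91.8600 83.8600 22.0200 8.3600 12.9000] k=[87 87 25 4 9]
t=14: x=[87.0000 85.7600 25.8200 4.5200 8.9000] k=[91 84 23 4 9]
t=15: x=[90.8600 82.9200 23.8400 4.4800 8.9000] k=[93 85 28 6 9]
t=16: x=[92.8400 84.0200 28.7000 6.5000 8.9400] k=[95 87 29 10 14]
t=17: x=[94.8400 86.0000 29.7800 10.4600 13.9200] k=[94 89 35 7 19]
t=18: x=[93.9000 88.0200 35.5200 7.8000 18.7600] k=[98 92 41 7 14]
t=19: x=[97.8800 91.1000 41.3400 7.8200 13.8600] k=[99 90 37 3 16]
t=20: x=[98.8200 89.1200 37.3800 3.9400 15.7400] k=[99 90 38 0 16]
t=21: x=[98.8200 89.1400 38.2800 1.0800 15.6800] k=[98 84 34 0 21]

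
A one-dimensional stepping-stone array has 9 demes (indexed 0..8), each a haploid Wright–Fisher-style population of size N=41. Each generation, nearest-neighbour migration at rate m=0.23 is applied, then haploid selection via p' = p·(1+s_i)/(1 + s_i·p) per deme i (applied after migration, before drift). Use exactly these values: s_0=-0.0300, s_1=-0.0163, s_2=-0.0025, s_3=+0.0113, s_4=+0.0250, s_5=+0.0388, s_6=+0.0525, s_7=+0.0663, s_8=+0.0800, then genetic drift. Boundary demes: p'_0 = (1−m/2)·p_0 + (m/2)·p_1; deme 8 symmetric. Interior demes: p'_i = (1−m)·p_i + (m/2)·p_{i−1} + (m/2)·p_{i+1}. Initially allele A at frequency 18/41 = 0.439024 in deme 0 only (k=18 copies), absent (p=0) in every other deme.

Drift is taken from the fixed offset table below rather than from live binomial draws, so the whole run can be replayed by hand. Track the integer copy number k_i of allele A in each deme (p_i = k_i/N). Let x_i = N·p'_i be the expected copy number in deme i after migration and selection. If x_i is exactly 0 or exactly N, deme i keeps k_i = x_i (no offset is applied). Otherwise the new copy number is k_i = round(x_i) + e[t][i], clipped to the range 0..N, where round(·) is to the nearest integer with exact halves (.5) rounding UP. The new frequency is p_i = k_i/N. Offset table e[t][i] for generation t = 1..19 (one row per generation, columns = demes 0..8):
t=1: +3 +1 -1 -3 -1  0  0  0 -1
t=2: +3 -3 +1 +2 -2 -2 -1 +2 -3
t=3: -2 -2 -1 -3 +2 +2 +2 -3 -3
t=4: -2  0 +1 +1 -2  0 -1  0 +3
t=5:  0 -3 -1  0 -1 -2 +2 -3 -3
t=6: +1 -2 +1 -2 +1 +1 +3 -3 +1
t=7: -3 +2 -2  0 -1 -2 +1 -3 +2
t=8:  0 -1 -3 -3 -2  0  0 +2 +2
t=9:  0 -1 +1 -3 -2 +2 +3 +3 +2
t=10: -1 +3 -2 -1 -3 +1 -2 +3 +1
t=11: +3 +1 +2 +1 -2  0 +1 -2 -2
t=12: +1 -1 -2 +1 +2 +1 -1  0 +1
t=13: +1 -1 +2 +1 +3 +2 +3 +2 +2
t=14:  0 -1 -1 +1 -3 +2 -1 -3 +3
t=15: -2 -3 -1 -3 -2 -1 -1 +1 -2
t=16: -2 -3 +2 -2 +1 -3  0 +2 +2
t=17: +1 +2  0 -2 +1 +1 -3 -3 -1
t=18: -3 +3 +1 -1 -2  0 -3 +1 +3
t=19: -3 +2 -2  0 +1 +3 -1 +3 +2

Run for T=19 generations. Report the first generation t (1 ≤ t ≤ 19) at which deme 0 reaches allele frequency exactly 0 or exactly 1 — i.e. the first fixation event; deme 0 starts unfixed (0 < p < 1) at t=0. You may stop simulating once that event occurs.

t=0: k=[18 0 0 0 0 0 0 0 0]
t=1: x=[15.6343 2.0379 0.0000 0.0000 0.0000 0.0000 0.0000 0.0000 0.0000] k=[19 3 0 0 0 0 0 0 0]
t=2: x=[16.8569 4.4296 0.3441 0.0000 0.0000 0.0000 0.0000 0.0000 0.0000] k=[20 1 1 0 0 0 0 0 0]
t=3: x=[17.5088 3.1371 0.8828 0.1163 0.0000 0.0000 0.0000 0.0000 0.0000] k=[16 1 0 0 0 0 0 0 0]
t=4: x=[13.9929 2.5701 0.1147 0.0000 0.0000 0.0000 0.0000 0.0000 0.0000] k=[12 3 1 0 0 0 0 0 0]
t=5: x=[10.7221 3.7486 1.1123 0.1163 0.0000 0.0000 0.0000 0.0000 0.0000] k=[11 1 0 0 0 0 0 0 0]
t=6: x=[9.6239 2.0035 0.1147 0.0000 0.0000 0.0000 0.0000 0.0000 0.0000] k=[11 0 1 0 0 0 0 0 0]
t=7: x=[9.5107 1.3583 0.7681 0.1163 0.0000 0.0000 0.0000 0.0000 0.0000] k=[7 3 0 0 0 0 0 0 0]
t=8: x=[6.3743 3.0680 0.3441 0.0000 0.0000 0.0000 0.0000 0.0000 0.0000] k=[6 2 0 0 0 0 0 0 0]
t=9: x=[5.3957 2.1956 0.2294 0.0000 0.0000 0.0000 0.0000 0.0000 0.0000] k=[5 1 1 0 0 0 0 0 0]
t=10: x=[4.4185 1.4370 0.8828 0.1163 0.0000 0.0000 0.0000 0.0000 0.0000] k=[3 4 0 0 0 0 0 0 0]
t=11: x=[3.0285 3.3738 0.4589 0.0000 0.0000 0.0000 0.0000 0.0000 0.0000] k=[6 4 2 0 0 0 0 0 0]
t=12: x=[5.6206 3.9411 1.9952 0.2326 0.0000 0.0000 0.0000 0.0000 0.0000] k=[7 3 0 1 0 0 0 0 0]
t=13: x=[6.3743 3.0680 0.4589 0.7785 0.1179 0.0000 0.0000 0.0000 0.0000] k=[7 2 2 2 3 0 0 0 0]
t=14: x=[6.2617 2.5356 1.9952 2.1377 2.5995 0.3583 0.0000 0.0000 0.0000] k=[6 2 1 3 0 2 0 0 0]
t=15: x=[5.3957 2.3089 1.3417 2.4508 0.5892 1.5974 0.2420 0.0000 0.0000] k=[3 0 0 0 0 1 0 0 0]
t=16: x=[2.5804 0.3394 0.0000 0.0000 0.1179 0.7993 0.1210 0.0000 0.0000] k=[1 0 0 0 1 0 0 0 0]
t=17: x=[0.8590 0.1131 0.0000 0.1163 0.7889 0.1194 0.0000 0.0000 0.0000] k=[2 2 0 0 2 1 0 0 0]
t=18: x=[1.9428 1.7424 0.2294 0.2326 1.6947 1.0378 0.1210 0.0000 0.0000] k=[0 5 1 0 0 1 0 0 0]

18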